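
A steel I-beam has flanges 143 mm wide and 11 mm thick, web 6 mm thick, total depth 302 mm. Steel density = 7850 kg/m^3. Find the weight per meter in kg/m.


A_flanges = 2 * 143 * 11 = 3146 mm^2
A_web = (302 - 2 * 11) * 6 = 1680 mm^2
A_total = 3146 + 1680 = 4826 mm^2 = 0.004826 m^2
Weight = rho * A = 7850 * 0.004826 = 37.8841 kg/m

37.8841 kg/m


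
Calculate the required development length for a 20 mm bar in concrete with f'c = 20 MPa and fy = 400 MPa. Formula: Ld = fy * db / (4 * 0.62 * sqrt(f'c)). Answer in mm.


Ld = (fy * db) / (4 * 0.62 * sqrt(f'c))
= (400 * 20) / (4 * 0.62 * sqrt(20))
= 8000 / 11.0909
= 721.31 mm

721.31 mm


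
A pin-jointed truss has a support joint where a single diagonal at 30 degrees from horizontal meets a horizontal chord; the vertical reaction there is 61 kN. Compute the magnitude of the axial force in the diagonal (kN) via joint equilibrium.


At the joint, only the diagonal has a vertical component, so vertical equilibrium gives:
F * sin(30) = 61
F = 61 / sin(30)
= 61 / 0.5
= 122.0 kN

122.0 kN


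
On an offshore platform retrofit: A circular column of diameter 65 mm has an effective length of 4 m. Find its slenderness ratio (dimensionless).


Radius of gyration r = d / 4 = 65 / 4 = 16.25 mm
L_eff = 4000.0 mm
Slenderness ratio = L / r = 4000.0 / 16.25 = 246.15 (dimensionless)

246.15 (dimensionless)


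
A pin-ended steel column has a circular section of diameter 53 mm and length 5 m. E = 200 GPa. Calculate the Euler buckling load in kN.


I = pi * d^4 / 64 = 387323.08 mm^4
L = 5000.0 mm
P_cr = pi^2 * E * I / L^2
= 9.8696 * 200000.0 * 387323.08 / 5000.0^2
= 30581.8 N = 30.5818 kN

30.5818 kN


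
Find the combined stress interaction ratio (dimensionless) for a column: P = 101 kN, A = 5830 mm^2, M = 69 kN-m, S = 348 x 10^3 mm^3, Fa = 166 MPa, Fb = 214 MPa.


f_a = P / A = 101000.0 / 5830 = 17.3242 MPa
f_b = M / S = 69000000.0 / 348000.0 = 198.2759 MPa
Ratio = f_a / Fa + f_b / Fb
= 17.3242 / 166 + 198.2759 / 214
= 1.0309 (dimensionless)

1.0309 (dimensionless)


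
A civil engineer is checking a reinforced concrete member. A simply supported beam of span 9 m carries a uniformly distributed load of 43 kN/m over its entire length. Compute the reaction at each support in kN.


Total load = w * L = 43 * 9 = 387 kN
By symmetry, each reaction R = total / 2 = 387 / 2 = 193.5 kN

193.5 kN


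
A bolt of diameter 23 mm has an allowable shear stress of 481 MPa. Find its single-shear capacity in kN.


A = pi * d^2 / 4 = pi * 23^2 / 4 = 415.4756 mm^2
V = f_v * A / 1000 = 481 * 415.4756 / 1000
= 199.8438 kN

199.8438 kN


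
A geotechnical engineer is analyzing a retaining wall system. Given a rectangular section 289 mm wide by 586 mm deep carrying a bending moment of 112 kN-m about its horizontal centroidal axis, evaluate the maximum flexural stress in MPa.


I = b * h^3 / 12 = 289 * 586^3 / 12 = 4846290515.33 mm^4
y = h / 2 = 586 / 2 = 293.0 mm
M = 112 kN-m = 112000000.0 N-mm
sigma = M * y / I = 112000000.0 * 293.0 / 4846290515.33
= 6.77 MPa

6.77 MPa


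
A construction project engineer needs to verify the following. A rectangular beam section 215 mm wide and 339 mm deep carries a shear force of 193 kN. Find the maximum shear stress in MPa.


A = b * h = 215 * 339 = 72885 mm^2
V = 193 kN = 193000.0 N
tau_max = 1.5 * V / A = 1.5 * 193000.0 / 72885
= 3.972 MPa

3.972 MPa


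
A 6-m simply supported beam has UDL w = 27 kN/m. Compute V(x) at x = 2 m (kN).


R_A = w * L / 2 = 27 * 6 / 2 = 81.0 kN
V(x) = R_A - w * x = 81.0 - 27 * 2
= 27.0 kN

27.0 kN


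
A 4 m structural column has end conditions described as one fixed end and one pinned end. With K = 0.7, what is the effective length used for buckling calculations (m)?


L_eff = K * L
= 0.7 * 4
= 2.8 m

2.8 m


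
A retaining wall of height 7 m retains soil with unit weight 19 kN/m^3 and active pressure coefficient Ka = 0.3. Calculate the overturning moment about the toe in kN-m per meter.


Pa = 0.5 * Ka * gamma * H^2
= 0.5 * 0.3 * 19 * 7^2
= 139.65 kN/m
Arm = H / 3 = 7 / 3 = 2.3333 m
Mo = Pa * arm = Pa * H / 3 = 139.65 * 7 / 3 = 325.85 kN-m/m

325.85 kN-m/m


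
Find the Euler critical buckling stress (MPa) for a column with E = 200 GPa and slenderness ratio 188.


sigma_cr = pi^2 * E / lambda^2
= 9.8696 * 200000.0 / 188^2
= 9.8696 * 200000.0 / 35344
= 55.8488 MPa

55.8488 MPa


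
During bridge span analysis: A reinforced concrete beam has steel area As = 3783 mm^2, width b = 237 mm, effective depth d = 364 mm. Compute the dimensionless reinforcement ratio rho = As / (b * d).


rho = As / (b * d)
= 3783 / (237 * 364)
= 3783 / 86268
= 0.043852 (dimensionless)

0.043852 (dimensionless)


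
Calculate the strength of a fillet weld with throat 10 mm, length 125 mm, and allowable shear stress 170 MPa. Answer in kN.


Strength = throat * length * allowable stress
= 10 * 125 * 170 N
= 212500 N
= 212.5 kN

212.5 kN


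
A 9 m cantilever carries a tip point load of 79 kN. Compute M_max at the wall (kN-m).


For a cantilever with a point load at the free end:
M_max = P * L = 79 * 9 = 711 kN-m

711 kN-m


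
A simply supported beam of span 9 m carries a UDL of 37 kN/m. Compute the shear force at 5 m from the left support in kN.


R_A = w * L / 2 = 37 * 9 / 2 = 166.5 kN
V(x) = R_A - w * x = 166.5 - 37 * 5
= -18.5 kN

-18.5 kN


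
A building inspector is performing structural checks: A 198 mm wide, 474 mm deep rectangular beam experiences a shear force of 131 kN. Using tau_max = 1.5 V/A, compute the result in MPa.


A = b * h = 198 * 474 = 93852 mm^2
V = 131 kN = 131000.0 N
tau_max = 1.5 * V / A = 1.5 * 131000.0 / 93852
= 2.0937 MPa

2.0937 MPa


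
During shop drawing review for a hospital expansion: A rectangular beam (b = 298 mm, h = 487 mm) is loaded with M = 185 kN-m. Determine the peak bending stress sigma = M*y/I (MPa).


I = b * h^3 / 12 = 298 * 487^3 / 12 = 2868282357.83 mm^4
y = h / 2 = 487 / 2 = 243.5 mm
M = 185 kN-m = 185000000.0 N-mm
sigma = M * y / I = 185000000.0 * 243.5 / 2868282357.83
= 15.71 MPa

15.71 MPa


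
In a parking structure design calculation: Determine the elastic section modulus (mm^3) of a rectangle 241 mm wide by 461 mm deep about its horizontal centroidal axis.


S = b * h^2 / 6
= 241 * 461^2 / 6
= 241 * 212521 / 6
= 8536260.17 mm^3

8536260.17 mm^3


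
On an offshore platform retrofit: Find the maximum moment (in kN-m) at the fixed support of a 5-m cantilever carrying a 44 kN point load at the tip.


For a cantilever with a point load at the free end:
M_max = P * L = 44 * 5 = 220 kN-m

220 kN-m


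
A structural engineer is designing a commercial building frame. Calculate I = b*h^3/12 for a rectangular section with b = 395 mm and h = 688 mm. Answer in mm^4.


I = b * h^3 / 12
= 395 * 688^3 / 12
= 395 * 325660672 / 12
= 10719663786.67 mm^4

10719663786.67 mm^4


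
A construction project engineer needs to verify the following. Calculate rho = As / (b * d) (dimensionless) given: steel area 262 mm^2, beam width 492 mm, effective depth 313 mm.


rho = As / (b * d)
= 262 / (492 * 313)
= 262 / 153996
= 0.001701 (dimensionless)

0.001701 (dimensionless)


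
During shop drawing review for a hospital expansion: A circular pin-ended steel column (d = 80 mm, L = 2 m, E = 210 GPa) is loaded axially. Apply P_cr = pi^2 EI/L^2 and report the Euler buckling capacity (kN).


I = pi * d^4 / 64 = 2010619.3 mm^4
L = 2000.0 mm
P_cr = pi^2 * E * I / L^2
= 9.8696 * 210000.0 * 2010619.3 / 2000.0^2
= 1041810.9 N = 1041.8109 kN

1041.8109 kN


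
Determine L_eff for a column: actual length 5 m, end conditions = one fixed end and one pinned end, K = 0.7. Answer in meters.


L_eff = K * L
= 0.7 * 5
= 3.5 m

3.5 m


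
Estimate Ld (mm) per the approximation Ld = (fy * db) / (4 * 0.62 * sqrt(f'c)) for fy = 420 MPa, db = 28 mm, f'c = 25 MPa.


Ld = (fy * db) / (4 * 0.62 * sqrt(f'c))
= (420 * 28) / (4 * 0.62 * sqrt(25))
= 11760 / 12.4
= 948.39 mm

948.39 mm


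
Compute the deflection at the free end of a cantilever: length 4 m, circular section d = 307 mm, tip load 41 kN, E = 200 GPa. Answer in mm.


I = pi * d^4 / 64 = pi * 307^4 / 64 = 436037057.88 mm^4
L = 4000.0 mm, P = 41000.0 N, E = 200000.0 MPa
delta = P * L^3 / (3 * E * I)
= 41000.0 * 4000.0^3 / (3 * 200000.0 * 436037057.88)
= 10.0297 mm

10.0297 mm


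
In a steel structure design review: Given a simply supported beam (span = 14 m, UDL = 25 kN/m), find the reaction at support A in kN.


Total load = w * L = 25 * 14 = 350 kN
By symmetry, each reaction R = total / 2 = 350 / 2 = 175.0 kN

175.0 kN


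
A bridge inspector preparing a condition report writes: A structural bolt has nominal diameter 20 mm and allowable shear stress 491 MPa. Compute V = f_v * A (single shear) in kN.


A = pi * d^2 / 4 = pi * 20^2 / 4 = 314.1593 mm^2
V = f_v * A / 1000 = 491 * 314.1593 / 1000
= 154.2522 kN

154.2522 kN


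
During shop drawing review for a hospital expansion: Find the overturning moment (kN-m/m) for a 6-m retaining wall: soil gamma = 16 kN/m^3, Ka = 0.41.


Pa = 0.5 * Ka * gamma * H^2
= 0.5 * 0.41 * 16 * 6^2
= 118.08 kN/m
Arm = H / 3 = 6 / 3 = 2.0 m
Mo = Pa * arm = Pa * H / 3 = 118.08 * 6 / 3 = 236.16 kN-m/m

236.16 kN-m/m


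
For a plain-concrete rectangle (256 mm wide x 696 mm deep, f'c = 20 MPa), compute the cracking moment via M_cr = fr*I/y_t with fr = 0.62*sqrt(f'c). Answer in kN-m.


fr = 0.62 * sqrt(20) = 0.62 * 4.4721 = 2.7727 MPa
I = 256 * 696^3 / 12 = 7192608768.0 mm^4
y_t = 348.0 mm
M_cr = fr * I / y_t = 2.7727 * 7192608768.0 / 348.0 N-mm
= 57.3078 kN-m

57.3078 kN-m


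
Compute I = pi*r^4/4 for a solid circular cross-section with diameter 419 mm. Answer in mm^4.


r = d / 2 = 419 / 2 = 209.5 mm
I = pi * r^4 / 4 = pi * 209.5^4 / 4
= 1512954929.05 mm^4

1512954929.05 mm^4


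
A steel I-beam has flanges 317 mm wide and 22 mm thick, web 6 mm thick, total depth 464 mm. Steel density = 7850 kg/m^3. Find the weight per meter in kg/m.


A_flanges = 2 * 317 * 22 = 13948 mm^2
A_web = (464 - 2 * 22) * 6 = 2520 mm^2
A_total = 13948 + 2520 = 16468 mm^2 = 0.016468 m^2
Weight = rho * A = 7850 * 0.016468 = 129.2738 kg/m

129.2738 kg/m


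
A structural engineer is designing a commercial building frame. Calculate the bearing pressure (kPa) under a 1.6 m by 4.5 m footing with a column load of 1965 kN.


A = 1.6 * 4.5 = 7.2 m^2
q = P / A = 1965 / 7.2
= 272.9167 kPa

272.9167 kPa


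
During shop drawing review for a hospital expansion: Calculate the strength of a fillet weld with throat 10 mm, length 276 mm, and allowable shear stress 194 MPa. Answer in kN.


Strength = throat * length * allowable stress
= 10 * 276 * 194 N
= 535440 N
= 535.44 kN

535.44 kN


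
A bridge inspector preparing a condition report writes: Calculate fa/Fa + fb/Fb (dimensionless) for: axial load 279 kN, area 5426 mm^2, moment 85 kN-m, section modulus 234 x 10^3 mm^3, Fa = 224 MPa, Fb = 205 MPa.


f_a = P / A = 279000.0 / 5426 = 51.4191 MPa
f_b = M / S = 85000000.0 / 234000.0 = 363.2479 MPa
Ratio = f_a / Fa + f_b / Fb
= 51.4191 / 224 + 363.2479 / 205
= 2.0015 (dimensionless)

2.0015 (dimensionless)


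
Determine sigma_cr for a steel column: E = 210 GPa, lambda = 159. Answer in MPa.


sigma_cr = pi^2 * E / lambda^2
= 9.8696 * 210000.0 / 159^2
= 9.8696 * 210000.0 / 25281
= 81.9832 MPa

81.9832 MPa


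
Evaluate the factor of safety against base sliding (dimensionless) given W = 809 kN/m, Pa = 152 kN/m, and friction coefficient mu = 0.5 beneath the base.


Resisting force = mu * W = 0.5 * 809 = 404.5 kN/m
FOS = Resisting / Driving = 404.5 / 152
= 2.6612 (dimensionless)

2.6612 (dimensionless)


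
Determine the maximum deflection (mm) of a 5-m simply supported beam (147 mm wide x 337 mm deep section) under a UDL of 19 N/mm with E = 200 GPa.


I = 147 * 337^3 / 12 = 468841224.25 mm^4
L = 5000.0 mm, w = 19 N/mm, E = 200000.0 MPa
delta = 5 * w * L^4 / (384 * E * I)
= 5 * 19 * 5000.0^4 / (384 * 200000.0 * 468841224.25)
= 1.649 mm

1.649 mm


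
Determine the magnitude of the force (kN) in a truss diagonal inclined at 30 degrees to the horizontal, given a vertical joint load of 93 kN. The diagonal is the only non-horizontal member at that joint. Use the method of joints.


At the joint, only the diagonal has a vertical component, so vertical equilibrium gives:
F * sin(30) = 93
F = 93 / sin(30)
= 93 / 0.5
= 186.0 kN

186.0 kN


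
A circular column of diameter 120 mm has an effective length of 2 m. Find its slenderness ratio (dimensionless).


Radius of gyration r = d / 4 = 120 / 4 = 30.0 mm
L_eff = 2000.0 mm
Slenderness ratio = L / r = 2000.0 / 30.0 = 66.67 (dimensionless)

66.67 (dimensionless)


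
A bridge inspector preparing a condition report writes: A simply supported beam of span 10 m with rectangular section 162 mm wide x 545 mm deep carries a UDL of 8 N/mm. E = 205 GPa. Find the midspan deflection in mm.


I = 162 * 545^3 / 12 = 2185361437.5 mm^4
L = 10000.0 mm, w = 8 N/mm, E = 205000.0 MPa
delta = 5 * w * L^4 / (384 * E * I)
= 5 * 8 * 10000.0^4 / (384 * 205000.0 * 2185361437.5)
= 2.3252 mm

2.3252 mm


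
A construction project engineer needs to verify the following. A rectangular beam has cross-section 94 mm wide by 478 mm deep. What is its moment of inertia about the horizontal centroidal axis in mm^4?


I = b * h^3 / 12
= 94 * 478^3 / 12
= 94 * 109215352 / 12
= 855520257.33 mm^4

855520257.33 mm^4


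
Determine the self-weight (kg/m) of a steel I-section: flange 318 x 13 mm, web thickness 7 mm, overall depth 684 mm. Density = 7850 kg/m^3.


A_flanges = 2 * 318 * 13 = 8268 mm^2
A_web = (684 - 2 * 13) * 7 = 4606 mm^2
A_total = 8268 + 4606 = 12874 mm^2 = 0.012874 m^2
Weight = rho * A = 7850 * 0.012874 = 101.0609 kg/m

101.0609 kg/m


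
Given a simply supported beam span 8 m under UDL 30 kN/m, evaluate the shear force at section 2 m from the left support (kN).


R_A = w * L / 2 = 30 * 8 / 2 = 120.0 kN
V(x) = R_A - w * x = 120.0 - 30 * 2
= 60.0 kN

60.0 kN


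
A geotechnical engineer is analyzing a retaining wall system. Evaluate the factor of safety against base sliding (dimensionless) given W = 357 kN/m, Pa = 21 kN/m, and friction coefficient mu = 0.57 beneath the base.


Resisting force = mu * W = 0.57 * 357 = 203.49 kN/m
FOS = Resisting / Driving = 203.49 / 21
= 9.69 (dimensionless)

9.69 (dimensionless)


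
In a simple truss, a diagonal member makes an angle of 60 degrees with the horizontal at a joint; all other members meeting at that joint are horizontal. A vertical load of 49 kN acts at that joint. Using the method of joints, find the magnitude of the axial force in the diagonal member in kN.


At the joint, only the diagonal has a vertical component, so vertical equilibrium gives:
F * sin(60) = 49
F = 49 / sin(60)
= 49 / 0.866025
= 56.58 kN

56.58 kN


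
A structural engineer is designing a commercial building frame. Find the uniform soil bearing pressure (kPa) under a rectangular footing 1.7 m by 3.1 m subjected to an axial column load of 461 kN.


A = 1.7 * 3.1 = 5.27 m^2
q = P / A = 461 / 5.27
= 87.4763 kPa

87.4763 kPa


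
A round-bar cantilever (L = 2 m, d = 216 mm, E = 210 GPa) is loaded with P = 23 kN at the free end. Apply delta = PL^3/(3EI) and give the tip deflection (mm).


I = pi * d^4 / 64 = pi * 216^4 / 64 = 106852553.05 mm^4
L = 2000.0 mm, P = 23000.0 N, E = 210000.0 MPa
delta = P * L^3 / (3 * E * I)
= 23000.0 * 2000.0^3 / (3 * 210000.0 * 106852553.05)
= 2.7333 mm

2.7333 mm


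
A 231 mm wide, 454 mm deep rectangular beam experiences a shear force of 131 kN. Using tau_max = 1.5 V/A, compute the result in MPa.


A = b * h = 231 * 454 = 104874 mm^2
V = 131 kN = 131000.0 N
tau_max = 1.5 * V / A = 1.5 * 131000.0 / 104874
= 1.8737 MPa

1.8737 MPa


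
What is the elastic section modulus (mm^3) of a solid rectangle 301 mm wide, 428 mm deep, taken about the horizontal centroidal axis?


S = b * h^2 / 6
= 301 * 428^2 / 6
= 301 * 183184 / 6
= 9189730.67 mm^3

9189730.67 mm^3


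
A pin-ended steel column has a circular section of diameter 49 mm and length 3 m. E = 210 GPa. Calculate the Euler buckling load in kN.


I = pi * d^4 / 64 = 282979.01 mm^4
L = 3000.0 mm
P_cr = pi^2 * E * I / L^2
= 9.8696 * 210000.0 * 282979.01 / 3000.0^2
= 65167.45 N = 65.1675 kN

65.1675 kN


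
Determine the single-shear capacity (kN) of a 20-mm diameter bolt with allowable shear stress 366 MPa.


A = pi * d^2 / 4 = pi * 20^2 / 4 = 314.1593 mm^2
V = f_v * A / 1000 = 366 * 314.1593 / 1000
= 114.9823 kN

114.9823 kN


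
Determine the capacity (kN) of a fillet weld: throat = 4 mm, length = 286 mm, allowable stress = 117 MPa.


Strength = throat * length * allowable stress
= 4 * 286 * 117 N
= 133848 N
= 133.85 kN

133.85 kN


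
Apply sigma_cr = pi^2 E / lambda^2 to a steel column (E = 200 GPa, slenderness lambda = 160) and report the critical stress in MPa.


sigma_cr = pi^2 * E / lambda^2
= 9.8696 * 200000.0 / 160^2
= 9.8696 * 200000.0 / 25600
= 77.1063 MPa

77.1063 MPa


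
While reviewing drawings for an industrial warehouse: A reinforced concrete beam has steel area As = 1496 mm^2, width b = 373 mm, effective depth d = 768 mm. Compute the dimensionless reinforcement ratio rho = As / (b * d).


rho = As / (b * d)
= 1496 / (373 * 768)
= 1496 / 286464
= 0.005222 (dimensionless)

0.005222 (dimensionless)


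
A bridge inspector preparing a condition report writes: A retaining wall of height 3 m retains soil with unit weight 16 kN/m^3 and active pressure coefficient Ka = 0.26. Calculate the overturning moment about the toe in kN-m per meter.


Pa = 0.5 * Ka * gamma * H^2
= 0.5 * 0.26 * 16 * 3^2
= 18.72 kN/m
Arm = H / 3 = 3 / 3 = 1.0 m
Mo = Pa * arm = Pa * H / 3 = 18.72 * 3 / 3 = 18.72 kN-m/m

18.72 kN-m/m


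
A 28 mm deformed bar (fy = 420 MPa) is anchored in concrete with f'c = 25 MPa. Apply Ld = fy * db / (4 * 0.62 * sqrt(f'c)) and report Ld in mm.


Ld = (fy * db) / (4 * 0.62 * sqrt(f'c))
= (420 * 28) / (4 * 0.62 * sqrt(25))
= 11760 / 12.4
= 948.39 mm

948.39 mm


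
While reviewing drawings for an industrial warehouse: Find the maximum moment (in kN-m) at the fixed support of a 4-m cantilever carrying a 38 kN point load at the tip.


For a cantilever with a point load at the free end:
M_max = P * L = 38 * 4 = 152 kN-m

152 kN-m


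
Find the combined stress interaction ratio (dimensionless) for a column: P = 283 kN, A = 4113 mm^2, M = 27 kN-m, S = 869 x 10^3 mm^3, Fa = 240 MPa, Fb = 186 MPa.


f_a = P / A = 283000.0 / 4113 = 68.8062 MPa
f_b = M / S = 27000000.0 / 869000.0 = 31.0702 MPa
Ratio = f_a / Fa + f_b / Fb
= 68.8062 / 240 + 31.0702 / 186
= 0.4537 (dimensionless)

0.4537 (dimensionless)


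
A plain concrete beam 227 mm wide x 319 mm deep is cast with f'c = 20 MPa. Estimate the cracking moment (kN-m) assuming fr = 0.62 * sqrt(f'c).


fr = 0.62 * sqrt(20) = 0.62 * 4.4721 = 2.7727 MPa
I = 227 * 319^3 / 12 = 614068274.42 mm^4
y_t = 159.5 mm
M_cr = fr * I / y_t = 2.7727 * 614068274.42 / 159.5 N-mm
= 10.6749 kN-m

10.6749 kN-m


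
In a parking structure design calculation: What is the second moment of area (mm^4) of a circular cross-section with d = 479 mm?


r = d / 2 = 479 / 2 = 239.5 mm
I = pi * r^4 / 4 = pi * 239.5^4 / 4
= 2584115686.37 mm^4

2584115686.37 mm^4


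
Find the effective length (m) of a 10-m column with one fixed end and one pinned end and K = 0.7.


L_eff = K * L
= 0.7 * 10
= 7.0 m

7.0 m


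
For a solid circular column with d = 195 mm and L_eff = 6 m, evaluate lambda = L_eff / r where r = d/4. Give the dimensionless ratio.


Radius of gyration r = d / 4 = 195 / 4 = 48.75 mm
L_eff = 6000.0 mm
Slenderness ratio = L / r = 6000.0 / 48.75 = 123.08 (dimensionless)

123.08 (dimensionless)


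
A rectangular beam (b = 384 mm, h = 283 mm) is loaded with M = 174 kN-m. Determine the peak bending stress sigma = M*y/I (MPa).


I = b * h^3 / 12 = 384 * 283^3 / 12 = 725285984.0 mm^4
y = h / 2 = 283 / 2 = 141.5 mm
M = 174 kN-m = 174000000.0 N-mm
sigma = M * y / I = 174000000.0 * 141.5 / 725285984.0
= 33.95 MPa

33.95 MPa


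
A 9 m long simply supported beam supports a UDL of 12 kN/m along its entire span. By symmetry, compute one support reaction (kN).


Total load = w * L = 12 * 9 = 108 kN
By symmetry, each reaction R = total / 2 = 108 / 2 = 54.0 kN

54.0 kN


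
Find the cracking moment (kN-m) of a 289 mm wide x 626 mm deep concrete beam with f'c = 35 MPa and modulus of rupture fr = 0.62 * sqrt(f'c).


fr = 0.62 * sqrt(35) = 0.62 * 5.9161 = 3.668 MPa
I = 289 * 626^3 / 12 = 5907987888.67 mm^4
y_t = 313.0 mm
M_cr = fr * I / y_t = 3.668 * 5907987888.67 / 313.0 N-mm
= 69.2342 kN-m

69.2342 kN-m


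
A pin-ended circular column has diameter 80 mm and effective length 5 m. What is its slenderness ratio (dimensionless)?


Radius of gyration r = d / 4 = 80 / 4 = 20.0 mm
L_eff = 5000.0 mm
Slenderness ratio = L / r = 5000.0 / 20.0 = 250.0 (dimensionless)

250.0 (dimensionless)


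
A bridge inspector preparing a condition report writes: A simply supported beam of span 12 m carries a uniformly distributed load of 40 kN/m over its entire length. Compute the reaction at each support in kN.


Total load = w * L = 40 * 12 = 480 kN
By symmetry, each reaction R = total / 2 = 480 / 2 = 240.0 kN

240.0 kN


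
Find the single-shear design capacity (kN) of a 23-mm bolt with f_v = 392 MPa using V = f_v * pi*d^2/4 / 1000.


A = pi * d^2 / 4 = pi * 23^2 / 4 = 415.4756 mm^2
V = f_v * A / 1000 = 392 * 415.4756 / 1000
= 162.8664 kN

162.8664 kN


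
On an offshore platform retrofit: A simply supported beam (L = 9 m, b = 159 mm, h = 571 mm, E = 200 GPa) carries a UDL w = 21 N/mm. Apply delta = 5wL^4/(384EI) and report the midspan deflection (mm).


I = 159 * 571^3 / 12 = 2466744695.75 mm^4
L = 9000.0 mm, w = 21 N/mm, E = 200000.0 MPa
delta = 5 * w * L^4 / (384 * E * I)
= 5 * 21 * 9000.0^4 / (384 * 200000.0 * 2466744695.75)
= 3.6364 mm

3.6364 mm


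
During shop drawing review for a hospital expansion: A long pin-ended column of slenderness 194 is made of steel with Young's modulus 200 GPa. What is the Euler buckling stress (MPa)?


sigma_cr = pi^2 * E / lambda^2
= 9.8696 * 200000.0 / 194^2
= 9.8696 * 200000.0 / 37636
= 52.4477 MPa

52.4477 MPa


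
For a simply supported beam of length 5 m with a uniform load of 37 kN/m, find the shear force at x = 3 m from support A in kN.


R_A = w * L / 2 = 37 * 5 / 2 = 92.5 kN
V(x) = R_A - w * x = 92.5 - 37 * 3
= -18.5 kN

-18.5 kN


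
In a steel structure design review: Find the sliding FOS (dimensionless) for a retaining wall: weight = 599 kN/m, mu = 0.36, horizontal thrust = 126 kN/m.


Resisting force = mu * W = 0.36 * 599 = 215.64 kN/m
FOS = Resisting / Driving = 215.64 / 126
= 1.7114 (dimensionless)

1.7114 (dimensionless)


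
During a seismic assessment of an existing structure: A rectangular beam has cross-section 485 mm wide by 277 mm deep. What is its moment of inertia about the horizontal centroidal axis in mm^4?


I = b * h^3 / 12
= 485 * 277^3 / 12
= 485 * 21253933 / 12
= 859013125.42 mm^4

859013125.42 mm^4


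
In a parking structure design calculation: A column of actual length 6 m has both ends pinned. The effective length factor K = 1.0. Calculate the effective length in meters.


L_eff = K * L
= 1.0 * 6
= 6.0 m

6.0 m


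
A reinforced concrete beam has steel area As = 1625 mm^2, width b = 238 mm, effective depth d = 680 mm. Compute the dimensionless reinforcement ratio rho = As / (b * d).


rho = As / (b * d)
= 1625 / (238 * 680)
= 1625 / 161840
= 0.010041 (dimensionless)

0.010041 (dimensionless)


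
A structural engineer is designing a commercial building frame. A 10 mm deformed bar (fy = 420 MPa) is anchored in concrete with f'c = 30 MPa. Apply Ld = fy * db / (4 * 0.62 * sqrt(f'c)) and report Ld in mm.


Ld = (fy * db) / (4 * 0.62 * sqrt(f'c))
= (420 * 10) / (4 * 0.62 * sqrt(30))
= 4200 / 13.5835
= 309.2 mm

309.2 mm


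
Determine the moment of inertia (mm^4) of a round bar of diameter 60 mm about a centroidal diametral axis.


r = d / 2 = 60 / 2 = 30.0 mm
I = pi * r^4 / 4 = pi * 30.0^4 / 4
= 636172.51 mm^4

636172.51 mm^4


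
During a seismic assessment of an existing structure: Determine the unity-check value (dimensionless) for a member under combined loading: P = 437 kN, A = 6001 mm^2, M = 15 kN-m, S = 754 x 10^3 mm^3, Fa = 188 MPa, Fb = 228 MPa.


f_a = P / A = 437000.0 / 6001 = 72.8212 MPa
f_b = M / S = 15000000.0 / 754000.0 = 19.8939 MPa
Ratio = f_a / Fa + f_b / Fb
= 72.8212 / 188 + 19.8939 / 228
= 0.4746 (dimensionless)

0.4746 (dimensionless)


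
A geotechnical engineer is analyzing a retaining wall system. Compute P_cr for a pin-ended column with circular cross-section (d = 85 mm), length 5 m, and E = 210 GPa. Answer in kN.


I = pi * d^4 / 64 = 2562392.19 mm^4
L = 5000.0 mm
P_cr = pi^2 * E * I / L^2
= 9.8696 * 210000.0 * 2562392.19 / 5000.0^2
= 212434.3 N = 212.4343 kN

212.4343 kN


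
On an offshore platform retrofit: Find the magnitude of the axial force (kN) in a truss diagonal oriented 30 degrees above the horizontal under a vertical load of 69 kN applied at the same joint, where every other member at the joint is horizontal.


At the joint, only the diagonal has a vertical component, so vertical equilibrium gives:
F * sin(30) = 69
F = 69 / sin(30)
= 69 / 0.5
= 138.0 kN

138.0 kN


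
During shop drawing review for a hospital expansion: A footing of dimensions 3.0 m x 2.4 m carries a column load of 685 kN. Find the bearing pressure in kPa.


A = 3.0 * 2.4 = 7.2 m^2
q = P / A = 685 / 7.2
= 95.1389 kPa

95.1389 kPa


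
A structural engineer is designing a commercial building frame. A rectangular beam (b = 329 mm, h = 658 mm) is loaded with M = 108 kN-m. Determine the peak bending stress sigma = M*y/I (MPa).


I = b * h^3 / 12 = 329 * 658^3 / 12 = 7810742720.67 mm^4
y = h / 2 = 658 / 2 = 329.0 mm
M = 108 kN-m = 108000000.0 N-mm
sigma = M * y / I = 108000000.0 * 329.0 / 7810742720.67
= 4.55 MPa

4.55 MPa


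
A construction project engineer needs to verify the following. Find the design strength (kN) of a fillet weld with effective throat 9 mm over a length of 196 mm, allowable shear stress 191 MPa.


Strength = throat * length * allowable stress
= 9 * 196 * 191 N
= 336924 N
= 336.92 kN

336.92 kN


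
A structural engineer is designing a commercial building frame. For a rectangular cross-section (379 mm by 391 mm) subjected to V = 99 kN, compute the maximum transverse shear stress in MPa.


A = b * h = 379 * 391 = 148189 mm^2
V = 99 kN = 99000.0 N
tau_max = 1.5 * V / A = 1.5 * 99000.0 / 148189
= 1.0021 MPa

1.0021 MPa


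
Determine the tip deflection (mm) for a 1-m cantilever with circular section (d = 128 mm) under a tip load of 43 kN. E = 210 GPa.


I = pi * d^4 / 64 = pi * 128^4 / 64 = 13176794.63 mm^4
L = 1000.0 mm, P = 43000.0 N, E = 210000.0 MPa
delta = P * L^3 / (3 * E * I)
= 43000.0 * 1000.0^3 / (3 * 210000.0 * 13176794.63)
= 5.1799 mm

5.1799 mm


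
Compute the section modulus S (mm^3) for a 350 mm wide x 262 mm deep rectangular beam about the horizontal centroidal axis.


S = b * h^2 / 6
= 350 * 262^2 / 6
= 350 * 68644 / 6
= 4004233.33 mm^3

4004233.33 mm^3


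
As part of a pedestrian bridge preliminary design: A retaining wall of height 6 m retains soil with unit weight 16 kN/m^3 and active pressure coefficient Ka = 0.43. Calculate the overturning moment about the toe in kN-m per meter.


Pa = 0.5 * Ka * gamma * H^2
= 0.5 * 0.43 * 16 * 6^2
= 123.84 kN/m
Arm = H / 3 = 6 / 3 = 2.0 m
Mo = Pa * arm = Pa * H / 3 = 123.84 * 6 / 3 = 247.68 kN-m/m

247.68 kN-m/m


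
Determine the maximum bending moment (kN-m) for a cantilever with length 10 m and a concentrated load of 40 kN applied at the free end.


For a cantilever with a point load at the free end:
M_max = P * L = 40 * 10 = 400 kN-m

400 kN-m


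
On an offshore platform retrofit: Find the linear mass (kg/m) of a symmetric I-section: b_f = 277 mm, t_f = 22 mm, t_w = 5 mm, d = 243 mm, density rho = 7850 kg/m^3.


A_flanges = 2 * 277 * 22 = 12188 mm^2
A_web = (243 - 2 * 22) * 5 = 995 mm^2
A_total = 12188 + 995 = 13183 mm^2 = 0.013183 m^2
Weight = rho * A = 7850 * 0.013183 = 103.4865 kg/m

103.4865 kg/m


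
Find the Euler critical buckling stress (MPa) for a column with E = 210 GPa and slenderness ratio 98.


sigma_cr = pi^2 * E / lambda^2
= 9.8696 * 210000.0 / 98^2
= 9.8696 * 210000.0 / 9604
= 215.8077 MPa

215.8077 MPa


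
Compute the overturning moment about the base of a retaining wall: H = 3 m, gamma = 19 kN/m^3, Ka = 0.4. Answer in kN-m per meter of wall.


Pa = 0.5 * Ka * gamma * H^2
= 0.5 * 0.4 * 19 * 3^2
= 34.2 kN/m
Arm = H / 3 = 3 / 3 = 1.0 m
Mo = Pa * arm = Pa * H / 3 = 34.2 * 3 / 3 = 34.2 kN-m/m

34.2 kN-m/m


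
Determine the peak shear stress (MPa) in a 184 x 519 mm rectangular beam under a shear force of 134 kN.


A = b * h = 184 * 519 = 95496 mm^2
V = 134 kN = 134000.0 N
tau_max = 1.5 * V / A = 1.5 * 134000.0 / 95496
= 2.1048 MPa

2.1048 MPa


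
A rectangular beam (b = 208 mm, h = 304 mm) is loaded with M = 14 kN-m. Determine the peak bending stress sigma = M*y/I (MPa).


I = b * h^3 / 12 = 208 * 304^3 / 12 = 486970709.33 mm^4
y = h / 2 = 304 / 2 = 152.0 mm
M = 14 kN-m = 14000000.0 N-mm
sigma = M * y / I = 14000000.0 * 152.0 / 486970709.33
= 4.37 MPa

4.37 MPa


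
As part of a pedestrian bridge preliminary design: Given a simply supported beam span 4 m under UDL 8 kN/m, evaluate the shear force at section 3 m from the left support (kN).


R_A = w * L / 2 = 8 * 4 / 2 = 16.0 kN
V(x) = R_A - w * x = 16.0 - 8 * 3
= -8.0 kN

-8.0 kN


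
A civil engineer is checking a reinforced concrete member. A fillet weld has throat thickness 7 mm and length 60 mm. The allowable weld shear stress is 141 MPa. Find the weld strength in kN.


Strength = throat * length * allowable stress
= 7 * 60 * 141 N
= 59220 N
= 59.22 kN

59.22 kN


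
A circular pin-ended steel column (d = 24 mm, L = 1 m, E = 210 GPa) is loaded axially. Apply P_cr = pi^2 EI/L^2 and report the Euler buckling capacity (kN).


I = pi * d^4 / 64 = 16286.02 mm^4
L = 1000.0 mm
P_cr = pi^2 * E * I / L^2
= 9.8696 * 210000.0 * 16286.02 / 1000.0^2
= 33754.67 N = 33.7547 kN

33.7547 kN


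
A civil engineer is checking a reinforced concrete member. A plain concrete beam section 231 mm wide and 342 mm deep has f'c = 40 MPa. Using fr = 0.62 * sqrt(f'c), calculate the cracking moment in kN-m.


fr = 0.62 * sqrt(40) = 0.62 * 6.3246 = 3.9212 MPa
I = 231 * 342^3 / 12 = 770032494.0 mm^4
y_t = 171.0 mm
M_cr = fr * I / y_t = 3.9212 * 770032494.0 / 171.0 N-mm
= 17.6577 kN-m

17.6577 kN-m


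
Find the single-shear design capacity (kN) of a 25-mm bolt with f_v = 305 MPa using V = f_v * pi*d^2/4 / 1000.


A = pi * d^2 / 4 = pi * 25^2 / 4 = 490.8739 mm^2
V = f_v * A / 1000 = 305 * 490.8739 / 1000
= 149.7165 kN

149.7165 kN


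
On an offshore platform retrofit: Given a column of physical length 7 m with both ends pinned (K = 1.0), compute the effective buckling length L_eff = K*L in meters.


L_eff = K * L
= 1.0 * 7
= 7.0 m

7.0 m


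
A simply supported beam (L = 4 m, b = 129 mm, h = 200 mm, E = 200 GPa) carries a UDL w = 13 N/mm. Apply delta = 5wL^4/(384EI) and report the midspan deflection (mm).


I = 129 * 200^3 / 12 = 86000000.0 mm^4
L = 4000.0 mm, w = 13 N/mm, E = 200000.0 MPa
delta = 5 * w * L^4 / (384 * E * I)
= 5 * 13 * 4000.0^4 / (384 * 200000.0 * 86000000.0)
= 2.5194 mm

2.5194 mm


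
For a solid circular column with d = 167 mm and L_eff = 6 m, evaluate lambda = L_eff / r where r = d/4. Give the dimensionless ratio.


Radius of gyration r = d / 4 = 167 / 4 = 41.75 mm
L_eff = 6000.0 mm
Slenderness ratio = L / r = 6000.0 / 41.75 = 143.71 (dimensionless)

143.71 (dimensionless)


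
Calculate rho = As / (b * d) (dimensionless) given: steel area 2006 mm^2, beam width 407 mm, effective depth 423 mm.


rho = As / (b * d)
= 2006 / (407 * 423)
= 2006 / 172161
= 0.011652 (dimensionless)

0.011652 (dimensionless)


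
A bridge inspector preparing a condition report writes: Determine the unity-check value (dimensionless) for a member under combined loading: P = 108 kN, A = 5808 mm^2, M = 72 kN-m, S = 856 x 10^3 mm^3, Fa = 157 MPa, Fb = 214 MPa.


f_a = P / A = 108000.0 / 5808 = 18.595 MPa
f_b = M / S = 72000000.0 / 856000.0 = 84.1121 MPa
Ratio = f_a / Fa + f_b / Fb
= 18.595 / 157 + 84.1121 / 214
= 0.5115 (dimensionless)

0.5115 (dimensionless)


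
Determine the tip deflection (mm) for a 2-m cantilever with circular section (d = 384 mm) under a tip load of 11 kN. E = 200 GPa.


I = pi * d^4 / 64 = pi * 384^4 / 64 = 1067320365.3 mm^4
L = 2000.0 mm, P = 11000.0 N, E = 200000.0 MPa
delta = P * L^3 / (3 * E * I)
= 11000.0 * 2000.0^3 / (3 * 200000.0 * 1067320365.3)
= 0.1374 mm

0.1374 mm


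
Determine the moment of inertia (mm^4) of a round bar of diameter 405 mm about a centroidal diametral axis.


r = d / 2 = 405 / 2 = 202.5 mm
I = pi * r^4 / 4 = pi * 202.5^4 / 4
= 1320656859.91 mm^4

1320656859.91 mm^4


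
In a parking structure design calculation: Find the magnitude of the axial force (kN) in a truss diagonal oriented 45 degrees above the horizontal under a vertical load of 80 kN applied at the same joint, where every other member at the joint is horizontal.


At the joint, only the diagonal has a vertical component, so vertical equilibrium gives:
F * sin(45) = 80
F = 80 / sin(45)
= 80 / 0.707107
= 113.14 kN

113.14 kN


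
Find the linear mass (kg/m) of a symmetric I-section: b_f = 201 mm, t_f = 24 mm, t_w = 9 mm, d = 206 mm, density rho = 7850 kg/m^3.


A_flanges = 2 * 201 * 24 = 9648 mm^2
A_web = (206 - 2 * 24) * 9 = 1422 mm^2
A_total = 9648 + 1422 = 11070 mm^2 = 0.011070 m^2
Weight = rho * A = 7850 * 0.011070 = 86.8995 kg/m

86.8995 kg/m


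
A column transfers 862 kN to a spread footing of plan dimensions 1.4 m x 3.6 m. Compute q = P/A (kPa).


A = 1.4 * 3.6 = 5.04 m^2
q = P / A = 862 / 5.04
= 171.0317 kPa

171.0317 kPa


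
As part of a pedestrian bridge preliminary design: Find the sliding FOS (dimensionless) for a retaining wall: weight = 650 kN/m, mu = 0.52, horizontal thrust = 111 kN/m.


Resisting force = mu * W = 0.52 * 650 = 338.0 kN/m
FOS = Resisting / Driving = 338.0 / 111
= 3.045 (dimensionless)

3.045 (dimensionless)


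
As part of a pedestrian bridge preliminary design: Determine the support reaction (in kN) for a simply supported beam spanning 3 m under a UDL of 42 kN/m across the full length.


Total load = w * L = 42 * 3 = 126 kN
By symmetry, each reaction R = total / 2 = 126 / 2 = 63.0 kN

63.0 kN


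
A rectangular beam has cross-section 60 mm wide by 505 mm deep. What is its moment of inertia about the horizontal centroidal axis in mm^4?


I = b * h^3 / 12
= 60 * 505^3 / 12
= 60 * 128787625 / 12
= 643938125.0 mm^4

643938125.0 mm^4


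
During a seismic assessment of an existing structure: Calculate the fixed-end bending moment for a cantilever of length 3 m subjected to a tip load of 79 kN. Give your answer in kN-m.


For a cantilever with a point load at the free end:
M_max = P * L = 79 * 3 = 237 kN-m

237 kN-m


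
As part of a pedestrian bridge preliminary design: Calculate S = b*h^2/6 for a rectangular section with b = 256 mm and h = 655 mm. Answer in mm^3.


S = b * h^2 / 6
= 256 * 655^2 / 6
= 256 * 429025 / 6
= 18305066.67 mm^3

18305066.67 mm^3


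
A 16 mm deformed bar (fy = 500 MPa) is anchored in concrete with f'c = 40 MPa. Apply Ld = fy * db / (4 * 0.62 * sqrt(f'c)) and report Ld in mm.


Ld = (fy * db) / (4 * 0.62 * sqrt(f'c))
= (500 * 16) / (4 * 0.62 * sqrt(40))
= 8000 / 15.6849
= 510.04 mm

510.04 mm


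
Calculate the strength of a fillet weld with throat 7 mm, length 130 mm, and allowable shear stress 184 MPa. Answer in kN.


Strength = throat * length * allowable stress
= 7 * 130 * 184 N
= 167440 N
= 167.44 kN

167.44 kN


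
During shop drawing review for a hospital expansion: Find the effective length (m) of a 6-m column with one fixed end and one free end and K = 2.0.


L_eff = K * L
= 2.0 * 6
= 12.0 m

12.0 m


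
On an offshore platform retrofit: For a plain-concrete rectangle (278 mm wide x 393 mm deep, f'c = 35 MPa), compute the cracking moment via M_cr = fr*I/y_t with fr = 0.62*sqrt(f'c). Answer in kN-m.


fr = 0.62 * sqrt(35) = 0.62 * 5.9161 = 3.668 MPa
I = 278 * 393^3 / 12 = 1406180920.5 mm^4
y_t = 196.5 mm
M_cr = fr * I / y_t = 3.668 * 1406180920.5 / 196.5 N-mm
= 26.2485 kN-m

26.2485 kN-m


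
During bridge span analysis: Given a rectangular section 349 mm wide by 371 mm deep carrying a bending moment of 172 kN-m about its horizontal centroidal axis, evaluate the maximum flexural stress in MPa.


I = b * h^3 / 12 = 349 * 371^3 / 12 = 1485134919.92 mm^4
y = h / 2 = 371 / 2 = 185.5 mm
M = 172 kN-m = 172000000.0 N-mm
sigma = M * y / I = 172000000.0 * 185.5 / 1485134919.92
= 21.48 MPa

21.48 MPa


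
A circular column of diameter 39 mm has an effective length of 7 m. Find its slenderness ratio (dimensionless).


Radius of gyration r = d / 4 = 39 / 4 = 9.75 mm
L_eff = 7000.0 mm
Slenderness ratio = L / r = 7000.0 / 9.75 = 717.95 (dimensionless)

717.95 (dimensionless)


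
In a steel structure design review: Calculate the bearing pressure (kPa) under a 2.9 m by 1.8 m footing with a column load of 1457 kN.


A = 2.9 * 1.8 = 5.22 m^2
q = P / A = 1457 / 5.22
= 279.1188 kPa

279.1188 kPa


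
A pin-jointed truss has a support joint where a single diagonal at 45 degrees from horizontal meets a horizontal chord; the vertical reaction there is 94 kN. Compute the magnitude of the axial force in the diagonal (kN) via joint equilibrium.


At the joint, only the diagonal has a vertical component, so vertical equilibrium gives:
F * sin(45) = 94
F = 94 / sin(45)
= 94 / 0.707107
= 132.94 kN

132.94 kN


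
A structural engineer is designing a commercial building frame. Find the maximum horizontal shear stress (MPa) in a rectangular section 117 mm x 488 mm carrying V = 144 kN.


A = b * h = 117 * 488 = 57096 mm^2
V = 144 kN = 144000.0 N
tau_max = 1.5 * V / A = 1.5 * 144000.0 / 57096
= 3.7831 MPa

3.7831 MPa


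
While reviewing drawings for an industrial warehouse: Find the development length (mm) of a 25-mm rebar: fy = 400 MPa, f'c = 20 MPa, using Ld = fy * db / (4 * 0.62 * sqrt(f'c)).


Ld = (fy * db) / (4 * 0.62 * sqrt(f'c))
= (400 * 25) / (4 * 0.62 * sqrt(20))
= 10000 / 11.0909
= 901.64 mm

901.64 mm


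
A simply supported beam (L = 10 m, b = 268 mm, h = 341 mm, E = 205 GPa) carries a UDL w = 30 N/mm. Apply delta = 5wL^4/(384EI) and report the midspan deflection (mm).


I = 268 * 341^3 / 12 = 885557335.67 mm^4
L = 10000.0 mm, w = 30 N/mm, E = 205000.0 MPa
delta = 5 * w * L^4 / (384 * E * I)
= 5 * 30 * 10000.0^4 / (384 * 205000.0 * 885557335.67)
= 21.5174 mm

21.5174 mm


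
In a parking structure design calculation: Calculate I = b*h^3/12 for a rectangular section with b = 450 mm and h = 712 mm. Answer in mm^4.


I = b * h^3 / 12
= 450 * 712^3 / 12
= 450 * 360944128 / 12
= 13535404800.0 mm^4

13535404800.0 mm^4


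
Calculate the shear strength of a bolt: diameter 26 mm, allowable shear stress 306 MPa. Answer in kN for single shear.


A = pi * d^2 / 4 = pi * 26^2 / 4 = 530.9292 mm^2
V = f_v * A / 1000 = 306 * 530.9292 / 1000
= 162.4643 kN

162.4643 kN


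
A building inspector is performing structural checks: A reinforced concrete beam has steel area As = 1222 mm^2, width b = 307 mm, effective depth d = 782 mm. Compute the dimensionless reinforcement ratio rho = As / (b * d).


rho = As / (b * d)
= 1222 / (307 * 782)
= 1222 / 240074
= 0.00509 (dimensionless)

0.00509 (dimensionless)


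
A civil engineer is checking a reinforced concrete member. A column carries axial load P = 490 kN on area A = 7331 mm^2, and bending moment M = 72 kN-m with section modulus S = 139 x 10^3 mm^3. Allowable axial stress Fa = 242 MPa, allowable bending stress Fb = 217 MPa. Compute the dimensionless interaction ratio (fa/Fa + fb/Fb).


f_a = P / A = 490000.0 / 7331 = 66.8394 MPa
f_b = M / S = 72000000.0 / 139000.0 = 517.9856 MPa
Ratio = f_a / Fa + f_b / Fb
= 66.8394 / 242 + 517.9856 / 217
= 2.6632 (dimensionless)

2.6632 (dimensionless)
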